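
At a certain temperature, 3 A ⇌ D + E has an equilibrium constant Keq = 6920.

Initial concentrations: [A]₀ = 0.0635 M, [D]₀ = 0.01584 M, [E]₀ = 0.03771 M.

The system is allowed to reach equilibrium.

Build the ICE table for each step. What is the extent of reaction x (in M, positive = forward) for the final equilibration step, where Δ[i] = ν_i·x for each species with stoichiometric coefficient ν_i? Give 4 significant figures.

x = 0.01897 M

Q₀ = 2.333 vs Keq = 6920 ⇒ Q<K, forward
Step 1:
                    A           D           E
  Initial      0.0635     0.01584     0.03771
  Change     -0.05692     0.01897     0.01897
  Equil      0.006582     0.03481     0.05668
  solve Keq expr → x = 0.01897; check Q = 6920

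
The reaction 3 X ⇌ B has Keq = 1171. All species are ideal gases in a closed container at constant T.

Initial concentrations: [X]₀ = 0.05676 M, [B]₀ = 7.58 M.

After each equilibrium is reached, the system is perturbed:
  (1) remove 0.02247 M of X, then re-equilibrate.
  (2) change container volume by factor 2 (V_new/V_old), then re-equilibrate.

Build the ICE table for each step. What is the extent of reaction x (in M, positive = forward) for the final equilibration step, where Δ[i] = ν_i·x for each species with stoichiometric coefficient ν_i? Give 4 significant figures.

Q₀ = 4.1452e+04 vs Keq = 1171 ⇒ Q>K, reverse
Step 1:
                    X           B
  I           0.05676        7.58
  C            0.1293    -0.04308
  E             0.186       7.537
  solve Keq expr → x = -0.04308; check Q = 1171
Then remove 0.02247 M of X.
Step 2:
                    X           B
  I            0.1635       7.537
  C           0.02241    -0.00747
  E             0.186       7.529
  solve Keq expr → x = -0.00747; check Q = 1171
Then change container volume by factor 2 (V_new/V_old).
Step 3:
                    X           B
  I           0.09298       3.765
  C           0.05438    -0.01813
  E            0.1474       3.747
  solve Keq expr → x = -0.01813; check Q = 1171

x = -0.01813 M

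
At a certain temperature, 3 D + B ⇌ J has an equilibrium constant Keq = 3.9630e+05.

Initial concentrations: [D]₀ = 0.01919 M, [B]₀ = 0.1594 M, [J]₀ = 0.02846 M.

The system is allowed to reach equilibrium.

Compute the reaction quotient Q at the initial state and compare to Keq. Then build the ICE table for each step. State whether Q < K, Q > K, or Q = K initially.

Q₀ = 2.5265e+04; Q < K (proceeds forward)

Q₀ = 2.5265e+04 vs Keq = 3.9630e+05 ⇒ Q<K, forward
Step 1:
                   D          B          J
  init       0.01919     0.1594    0.02846
  Δ         -0.01114  -0.003714   0.003714
  eq        0.008049     0.1557    0.03217
  solve Keq expr → x = 0.003714; check Q = 3.9630e+05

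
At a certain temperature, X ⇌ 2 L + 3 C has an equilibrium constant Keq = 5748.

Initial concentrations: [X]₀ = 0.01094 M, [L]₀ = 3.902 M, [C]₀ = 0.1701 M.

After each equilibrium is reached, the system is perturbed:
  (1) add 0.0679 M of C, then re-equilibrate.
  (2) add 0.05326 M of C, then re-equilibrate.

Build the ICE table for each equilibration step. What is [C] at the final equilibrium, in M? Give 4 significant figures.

[C]_eq = 0.3238 M

Q₀ = 6.85 vs Keq = 5748 ⇒ Q<K, forward
Step 1:
                   X          L          C
  init       0.01094      3.902     0.1701
  Δ         -0.01092    0.02184    0.03275
  eq      2.2359e-05      3.924     0.2029
  solve Keq expr → x = 0.01092; check Q = 5748
Then add 0.0679 M of C.
Step 2:
                   X          L          C
  init    2.2359e-05      3.924     0.2708
  Δ       3.0750e-05 -6.1500e-05 -9.2250e-05
  eq      5.3109e-05      3.924     0.2707
  solve Keq expr → x = -3.0750e-05; check Q = 5748
Then add 0.05326 M of C.
Step 3:
                   X          L          C
  init    5.3109e-05      3.924     0.3239
  Δ       3.7827e-05 -7.5654e-05 -1.1348e-04
  eq      9.0936e-05      3.924     0.3238
  solve Keq expr → x = -3.7827e-05; check Q = 5748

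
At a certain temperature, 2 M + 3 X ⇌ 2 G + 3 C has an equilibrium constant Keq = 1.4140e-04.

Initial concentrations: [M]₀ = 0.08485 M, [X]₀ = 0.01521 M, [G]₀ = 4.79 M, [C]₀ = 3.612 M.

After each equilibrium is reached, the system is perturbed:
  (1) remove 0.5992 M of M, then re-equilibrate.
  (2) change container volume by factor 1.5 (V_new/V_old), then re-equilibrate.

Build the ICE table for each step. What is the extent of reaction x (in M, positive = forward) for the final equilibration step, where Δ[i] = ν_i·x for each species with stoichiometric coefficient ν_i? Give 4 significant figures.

Q₀ = 4.2680e+10 vs Keq = 1.4140e-04 ⇒ Q>K, reverse
Step 1:
                   M          X          G          C
  init       0.08485    0.01521       4.79      3.612
  Δ            2.292      3.438     -2.292     -3.438
  eq           2.377      3.453      2.498      0.174
  solve Keq expr → x = -1.146; check Q = 1.4140e-04
Then remove 0.5992 M of M.
Step 2:
                   M          X          G          C
  init         1.778      3.453      2.498      0.174
  Δ          0.01851    0.02776   -0.01851   -0.02776
  eq           1.796      3.481       2.48     0.1463
  solve Keq expr → x = -0.009254; check Q = 1.4140e-04
Then change container volume by factor 1.5 (V_new/V_old).
Step 3:
                   M          X          G          C
  init         1.197      2.321      1.653    0.09751
  Δ                0          0          0          0
  eq           1.197      2.321      1.653    0.09751
  solve Keq expr → x = 0; check Q = 1.4140e-04

x = 0 M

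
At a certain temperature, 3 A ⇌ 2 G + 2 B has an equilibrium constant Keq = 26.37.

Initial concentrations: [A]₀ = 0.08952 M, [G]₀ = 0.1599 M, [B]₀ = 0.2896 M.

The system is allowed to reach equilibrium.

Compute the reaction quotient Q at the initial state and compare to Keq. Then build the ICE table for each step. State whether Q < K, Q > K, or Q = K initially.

Q₀ = 2.989 vs Keq = 26.37 ⇒ Q<K, forward
Step 1:
                   A          G          B
  Initial    0.08952     0.1599     0.2896
  Change    -0.03883    0.02588    0.02588
  Equil      0.05069     0.1858     0.3155
  solve Keq expr → x = 0.01294; check Q = 26.37

Q₀ = 2.989; Q < K (proceeds forward)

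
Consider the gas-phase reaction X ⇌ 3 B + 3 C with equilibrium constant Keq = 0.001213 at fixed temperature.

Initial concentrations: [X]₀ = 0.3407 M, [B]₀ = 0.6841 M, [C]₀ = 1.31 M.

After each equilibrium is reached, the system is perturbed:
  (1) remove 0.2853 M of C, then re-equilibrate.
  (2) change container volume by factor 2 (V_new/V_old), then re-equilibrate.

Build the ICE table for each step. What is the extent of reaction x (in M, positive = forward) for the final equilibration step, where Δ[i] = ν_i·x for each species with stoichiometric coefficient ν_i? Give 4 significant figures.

x = 0.03305 M

Q₀ = 2.113 vs Keq = 0.001213 ⇒ Q>K, reverse
Step 1:
                  X         B         C
  init       0.3407    0.6841      1.31
  Δ          0.1893   -0.5678   -0.5678
  eq           0.53    0.1163    0.7422
  solve Keq expr → x = -0.1893; check Q = 0.001213
Then remove 0.2853 M of C.
Step 2:
                  X         B         C
  init         0.53    0.1163    0.4569
  Δ         -0.0172   0.05159   0.05159
  eq         0.5128    0.1679    0.5085
  solve Keq expr → x = 0.0172; check Q = 0.001213
Then change container volume by factor 2 (V_new/V_old).
Step 3:
                  X         B         C
  init       0.2564   0.08394    0.2542
  Δ        -0.03305   0.09916   0.09916
  eq         0.2233    0.1831    0.3534
  solve Keq expr → x = 0.03305; check Q = 0.001213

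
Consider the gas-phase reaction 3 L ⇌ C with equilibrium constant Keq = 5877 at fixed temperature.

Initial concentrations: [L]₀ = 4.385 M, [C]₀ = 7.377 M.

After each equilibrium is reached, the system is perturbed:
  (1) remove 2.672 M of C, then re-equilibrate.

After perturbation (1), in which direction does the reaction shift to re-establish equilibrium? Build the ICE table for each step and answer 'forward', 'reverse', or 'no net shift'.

Direction: forward

Q₀ = 0.08749 vs Keq = 5877 ⇒ Q<K, forward
Step 1:
                    L           C
  I             4.385       7.377
  C            -4.271       1.424
  E            0.1144       8.801
  solve Keq expr → x = 1.424; check Q = 5877
Then remove 2.672 M of C.
Step 2:
                    L           C
  I            0.1144       6.129
  C          -0.01298    0.004325
  E            0.1014       6.133
  solve Keq expr → x = 0.004325; check Q = 5877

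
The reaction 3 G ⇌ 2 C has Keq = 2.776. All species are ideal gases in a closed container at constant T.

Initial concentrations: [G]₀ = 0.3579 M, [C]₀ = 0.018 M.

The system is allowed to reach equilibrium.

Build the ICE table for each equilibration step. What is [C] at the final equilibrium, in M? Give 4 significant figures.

[C]_eq = 0.133 M

Q₀ = 0.007067 vs Keq = 2.776 ⇒ Q<K, forward
Step 1:
                    G           C
  init         0.3579       0.018
  Δ           -0.1725       0.115
  eq           0.1854       0.133
  solve Keq expr → x = 0.0575; check Q = 2.776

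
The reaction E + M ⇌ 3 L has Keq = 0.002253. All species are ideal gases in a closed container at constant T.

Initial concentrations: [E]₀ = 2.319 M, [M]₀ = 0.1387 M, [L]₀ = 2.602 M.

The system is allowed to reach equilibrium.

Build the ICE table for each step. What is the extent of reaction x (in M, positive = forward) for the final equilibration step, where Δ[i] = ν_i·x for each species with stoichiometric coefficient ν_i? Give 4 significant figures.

x = -0.8047 M

Q₀ = 54.77 vs Keq = 0.002253 ⇒ Q>K, reverse
Step 1:
                   E          M          L
  Initial      2.319     0.1387      2.602
  Change      0.8047     0.8047     -2.414
  Equil        3.124     0.9434     0.1879
  solve Keq expr → x = -0.8047; check Q = 0.002253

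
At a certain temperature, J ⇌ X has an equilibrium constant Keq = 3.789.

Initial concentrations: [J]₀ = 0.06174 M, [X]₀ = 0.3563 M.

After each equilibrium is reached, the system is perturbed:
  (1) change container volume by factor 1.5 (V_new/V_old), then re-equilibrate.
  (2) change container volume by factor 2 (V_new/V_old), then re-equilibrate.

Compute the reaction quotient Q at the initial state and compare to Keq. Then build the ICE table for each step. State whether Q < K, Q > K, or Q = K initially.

Q₀ = 5.771; Q > K (proceeds reverse)

Q₀ = 5.771 vs Keq = 3.789 ⇒ Q>K, reverse
Step 1:
                  J         X
  I         0.06174    0.3563
  C         0.02555  -0.02555
  E         0.08729    0.3307
  solve Keq expr → x = -0.02555; check Q = 3.789
Then change container volume by factor 1.5 (V_new/V_old).
Step 2:
                  J         X
  I         0.05819    0.2205
  C               0         0
  E         0.05819    0.2205
  solve Keq expr → x = 0; check Q = 3.789
Then change container volume by factor 2 (V_new/V_old).
Step 3:
                  J         X
  I          0.0291    0.1102
  C               0         0
  E          0.0291    0.1102
  solve Keq expr → x = 0; check Q = 3.789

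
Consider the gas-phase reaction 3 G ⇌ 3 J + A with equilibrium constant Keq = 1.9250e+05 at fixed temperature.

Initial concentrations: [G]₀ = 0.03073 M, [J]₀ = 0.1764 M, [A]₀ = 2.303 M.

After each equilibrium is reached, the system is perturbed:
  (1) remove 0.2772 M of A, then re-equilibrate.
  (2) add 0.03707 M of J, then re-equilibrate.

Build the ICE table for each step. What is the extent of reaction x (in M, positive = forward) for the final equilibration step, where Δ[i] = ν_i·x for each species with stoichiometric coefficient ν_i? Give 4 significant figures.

Q₀ = 435.6 vs Keq = 1.9250e+05 ⇒ Q<K, forward
Step 1:
                  G         J         A
  init      0.03073    0.1764     2.303
  Δ        -0.02609   0.02609  0.008698
  eq       0.004637    0.2025     2.312
  solve Keq expr → x = 0.008698; check Q = 1.9250e+05
Then remove 0.2772 M of A.
Step 2:
                  G         J         A
  init     0.004637    0.2025     2.034
  Δ       -1.8910e-04 1.8910e-04 6.3032e-05
  eq       0.004448    0.2027     2.035
  solve Keq expr → x = 6.3032e-05; check Q = 1.9250e+05
Then add 0.03707 M of J.
Step 3:
                  G         J         A
  init     0.004448    0.2398     2.035
  Δ       7.9583e-04 -7.9583e-04 -2.6528e-04
  eq       0.005244     0.239     2.034
  solve Keq expr → x = -2.6528e-04; check Q = 1.9250e+05

x = -2.6528e-04 M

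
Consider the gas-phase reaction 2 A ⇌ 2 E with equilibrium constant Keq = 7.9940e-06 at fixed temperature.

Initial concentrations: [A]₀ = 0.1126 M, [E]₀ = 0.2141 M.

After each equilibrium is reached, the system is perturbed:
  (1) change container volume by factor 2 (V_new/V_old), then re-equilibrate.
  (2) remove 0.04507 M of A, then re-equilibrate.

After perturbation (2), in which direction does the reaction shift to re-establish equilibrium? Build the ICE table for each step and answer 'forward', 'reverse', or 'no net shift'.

Q₀ = 3.615 vs Keq = 7.9940e-06 ⇒ Q>K, reverse
Step 1:
                   A          E
  I           0.1126     0.2141
  C           0.2132    -0.2132
  E           0.3258 9.2110e-04
  solve Keq expr → x = -0.1066; check Q = 7.9940e-06
Then change container volume by factor 2 (V_new/V_old).
Step 2:
                   A          E
  I           0.1629 4.6055e-04
  C                0          0
  E           0.1629 4.6055e-04
  solve Keq expr → x = 0; check Q = 7.9940e-06
Then remove 0.04507 M of A.
Step 3:
                   A          E
  I           0.1178 4.6055e-04
  C       1.2707e-04 -1.2707e-04
  E           0.1179 3.3348e-04
  solve Keq expr → x = -6.3535e-05; check Q = 7.9940e-06

Direction: reverse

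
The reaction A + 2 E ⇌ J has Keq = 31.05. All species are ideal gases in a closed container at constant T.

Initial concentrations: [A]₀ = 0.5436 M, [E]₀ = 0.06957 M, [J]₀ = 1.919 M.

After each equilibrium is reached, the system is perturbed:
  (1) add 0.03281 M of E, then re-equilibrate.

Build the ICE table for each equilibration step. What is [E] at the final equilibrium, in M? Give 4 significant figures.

Q₀ = 729.4 vs Keq = 31.05 ⇒ Q>K, reverse
Step 1:
                    A           E           J
  I            0.5436     0.06957       1.919
  C            0.1139      0.2278     -0.1139
  E            0.6575      0.2974       1.805
  solve Keq expr → x = -0.1139; check Q = 31.05
Then add 0.03281 M of E.
Step 2:
                    A           E           J
  I            0.6575      0.3302       1.805
  C          -0.01419    -0.02837     0.01419
  E            0.6433      0.3018       1.819
  solve Keq expr → x = 0.01419; check Q = 31.05

[E]_eq = 0.3018 M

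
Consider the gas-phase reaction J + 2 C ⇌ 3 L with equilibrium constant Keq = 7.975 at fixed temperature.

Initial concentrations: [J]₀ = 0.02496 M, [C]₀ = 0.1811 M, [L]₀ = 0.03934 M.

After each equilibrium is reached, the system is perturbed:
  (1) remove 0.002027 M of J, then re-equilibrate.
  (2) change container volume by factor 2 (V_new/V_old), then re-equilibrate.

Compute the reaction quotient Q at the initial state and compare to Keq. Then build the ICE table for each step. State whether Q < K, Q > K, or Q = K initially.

Q₀ = 0.07437 vs Keq = 7.975 ⇒ Q<K, forward
Step 1:
                    J           C           L
  I           0.02496      0.1811     0.03934
  C          -0.01929    -0.03858     0.05787
  E          0.005671      0.1425     0.09721
  solve Keq expr → x = 0.01929; check Q = 7.975
Then remove 0.002027 M of J.
Step 2:
                    J           C           L
  I          0.003644      0.1425     0.09721
  C          0.001233    0.002467     -0.0037
  E          0.004877       0.145     0.09351
  solve Keq expr → x = -0.001233; check Q = 7.975
Then change container volume by factor 2 (V_new/V_old).
Step 3:
                    J           C           L
  I          0.002438     0.07249     0.04675
  C                 0           0           0
  E          0.002438     0.07249     0.04675
  solve Keq expr → x = 0; check Q = 7.975

Q₀ = 0.07437; Q < K (proceeds forward)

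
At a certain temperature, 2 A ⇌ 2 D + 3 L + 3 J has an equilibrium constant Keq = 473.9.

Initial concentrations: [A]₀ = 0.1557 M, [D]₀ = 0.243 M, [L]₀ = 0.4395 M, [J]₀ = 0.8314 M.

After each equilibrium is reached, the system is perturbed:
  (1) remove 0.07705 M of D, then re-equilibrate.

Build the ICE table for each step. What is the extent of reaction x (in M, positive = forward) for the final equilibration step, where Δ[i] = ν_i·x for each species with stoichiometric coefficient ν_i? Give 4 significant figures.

Q₀ = 0.1188 vs Keq = 473.9 ⇒ Q<K, forward
Step 1:
                   A          D          L          J
  Initial     0.1557      0.243     0.4395     0.8314
  Change     -0.1455     0.1455     0.2182     0.2182
  Equil      0.01023     0.3885     0.6577       1.05
  solve Keq expr → x = 0.07273; check Q = 473.9
Then remove 0.07705 M of D.
Step 2:
                   A          D          L          J
  Initial    0.01023     0.3114     0.6577       1.05
  Change   -0.001893   0.001893   0.002839   0.002839
  Equil     0.008342     0.3133     0.6605      1.052
  solve Keq expr → x = 9.4646e-04; check Q = 473.9

x = 9.4646e-04 M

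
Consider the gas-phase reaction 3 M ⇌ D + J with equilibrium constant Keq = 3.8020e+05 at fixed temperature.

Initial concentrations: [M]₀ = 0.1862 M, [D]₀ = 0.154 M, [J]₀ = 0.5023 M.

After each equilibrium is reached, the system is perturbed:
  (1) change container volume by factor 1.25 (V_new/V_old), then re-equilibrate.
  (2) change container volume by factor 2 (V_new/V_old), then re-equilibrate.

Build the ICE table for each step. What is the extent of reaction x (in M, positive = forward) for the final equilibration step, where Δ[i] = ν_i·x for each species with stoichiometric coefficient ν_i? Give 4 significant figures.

Q₀ = 11.98 vs Keq = 3.8020e+05 ⇒ Q<K, forward
Step 1:
                  M         D         J
  I          0.1862     0.154    0.5023
  C         -0.1794    0.0598    0.0598
  E        0.006812    0.2138    0.5621
  solve Keq expr → x = 0.0598; check Q = 3.8020e+05
Then change container volume by factor 1.25 (V_new/V_old).
Step 2:
                  M         D         J
  I        0.005449     0.171    0.4497
  C       4.1859e-04 -1.3953e-04 -1.3953e-04
  E        0.005868    0.1709    0.4495
  solve Keq expr → x = -1.3953e-04; check Q = 3.8020e+05
Then change container volume by factor 2 (V_new/V_old).
Step 3:
                  M         D         J
  I        0.002934   0.08545    0.2248
  C       7.5759e-04 -2.5253e-04 -2.5253e-04
  E        0.003692    0.0852    0.2245
  solve Keq expr → x = -2.5253e-04; check Q = 3.8020e+05

x = -2.5253e-04 M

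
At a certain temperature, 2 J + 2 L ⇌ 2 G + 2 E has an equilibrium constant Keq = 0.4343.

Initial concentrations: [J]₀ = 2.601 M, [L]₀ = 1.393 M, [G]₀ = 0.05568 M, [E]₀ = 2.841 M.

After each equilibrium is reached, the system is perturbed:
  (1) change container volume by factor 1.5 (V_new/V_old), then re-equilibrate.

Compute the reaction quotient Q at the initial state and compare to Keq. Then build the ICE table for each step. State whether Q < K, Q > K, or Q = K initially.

Q₀ = 0.001906; Q < K (proceeds forward)

Q₀ = 0.001906 vs Keq = 0.4343 ⇒ Q<K, forward
Step 1:
                  J         L         G         E
  Initial     2.601     1.393   0.05568     2.841
  Change    -0.3937   -0.3937    0.3937    0.3937
  Equil       2.207    0.9993    0.4494     3.235
  solve Keq expr → x = 0.1969; check Q = 0.4343
Then change container volume by factor 1.5 (V_new/V_old).
Step 2:
                  J         L         G         E
  Initial     1.472    0.6662    0.2996     2.156
  Change          0         0         0         0
  Equil       1.472    0.6662    0.2996     2.156
  solve Keq expr → x = 0; check Q = 0.4343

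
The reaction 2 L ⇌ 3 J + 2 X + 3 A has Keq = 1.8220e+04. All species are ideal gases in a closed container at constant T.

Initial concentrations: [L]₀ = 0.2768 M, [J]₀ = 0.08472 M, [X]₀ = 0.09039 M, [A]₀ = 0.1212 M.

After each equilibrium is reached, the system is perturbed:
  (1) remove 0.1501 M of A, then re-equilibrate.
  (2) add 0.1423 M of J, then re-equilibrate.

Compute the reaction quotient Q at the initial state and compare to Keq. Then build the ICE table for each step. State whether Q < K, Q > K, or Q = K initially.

Q₀ = 1.1544e-07 vs Keq = 1.8220e+04 ⇒ Q<K, forward
Step 1:
                   L          J          X          A
  Initial     0.2768    0.08472    0.09039     0.1212
  Change     -0.2764     0.4146     0.2764     0.4146
  Equil   3.7613e-04     0.4994     0.3668     0.5358
  solve Keq expr → x = 0.1382; check Q = 1.8220e+04
Then remove 0.1501 M of A.
Step 2:
                   L          J          X          A
  Initial 3.7613e-04     0.4994     0.3668     0.3857
  Change  -1.4596e-04 2.1893e-04 1.4596e-04 2.1893e-04
  Equil   2.3017e-04     0.4996      0.367      0.386
  solve Keq expr → x = 7.2978e-05; check Q = 1.8220e+04
Then add 0.1423 M of J.
Step 3:
                   L          J          X          A
  Initial 2.3017e-04     0.6419      0.367      0.386
  Change  1.0462e-04 -1.5693e-04 -1.0462e-04 -1.5693e-04
  Equil   3.3479e-04     0.6417     0.3669     0.3858
  solve Keq expr → x = -5.2311e-05; check Q = 1.8220e+04

Q₀ = 1.1544e-07; Q < K (proceeds forward)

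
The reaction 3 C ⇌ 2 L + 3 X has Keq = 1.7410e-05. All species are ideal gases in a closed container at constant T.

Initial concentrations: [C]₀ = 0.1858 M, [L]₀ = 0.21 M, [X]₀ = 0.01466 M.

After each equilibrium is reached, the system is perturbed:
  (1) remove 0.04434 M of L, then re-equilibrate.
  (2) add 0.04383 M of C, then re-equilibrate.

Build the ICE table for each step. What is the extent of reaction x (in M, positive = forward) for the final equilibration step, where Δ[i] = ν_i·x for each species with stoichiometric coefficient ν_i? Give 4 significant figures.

Q₀ = 2.1662e-05 vs Keq = 1.7410e-05 ⇒ Q>K, reverse
Step 1:
                   C          L          X
  I           0.1858       0.21    0.01466
  C       9.3421e-04 -6.2281e-04 -9.3421e-04
  E           0.1867     0.2094    0.01373
  solve Keq expr → x = -3.1140e-04; check Q = 1.7410e-05
Then remove 0.04434 M of L.
Step 2:
                   C          L          X
  I           0.1867      0.165    0.01373
  C        -0.002091   0.001394   0.002091
  E           0.1846     0.1664    0.01582
  solve Keq expr → x = 6.9691e-04; check Q = 1.7410e-05
Then add 0.04383 M of C.
Step 3:
                   C          L          X
  I           0.2285     0.1664    0.01582
  C        -0.003303   0.002202   0.003303
  E           0.2252     0.1686    0.01912
  solve Keq expr → x = 0.001101; check Q = 1.7410e-05

x = 0.001101 M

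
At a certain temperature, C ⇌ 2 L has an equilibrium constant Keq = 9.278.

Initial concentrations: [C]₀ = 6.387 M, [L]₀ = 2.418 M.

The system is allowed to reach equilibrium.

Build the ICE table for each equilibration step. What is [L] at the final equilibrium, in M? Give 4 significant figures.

Q₀ = 0.9154 vs Keq = 9.278 ⇒ Q<K, forward
Step 1:
                   C          L
  I            6.387      2.418
  C           -1.986      3.972
  E            4.401       6.39
  solve Keq expr → x = 1.986; check Q = 9.278

[L]_eq = 6.39 M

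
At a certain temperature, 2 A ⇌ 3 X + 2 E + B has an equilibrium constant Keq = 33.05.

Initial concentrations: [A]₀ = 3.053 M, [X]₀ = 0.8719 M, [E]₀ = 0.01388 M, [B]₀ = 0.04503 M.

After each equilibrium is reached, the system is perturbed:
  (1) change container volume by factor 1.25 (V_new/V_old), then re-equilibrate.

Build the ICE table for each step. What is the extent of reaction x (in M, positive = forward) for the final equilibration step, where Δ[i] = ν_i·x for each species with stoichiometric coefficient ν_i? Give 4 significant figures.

Q₀ = 6.1692e-07 vs Keq = 33.05 ⇒ Q<K, forward
Step 1:
                    A           X           E           B
  Initial       3.053      0.8719     0.01388     0.04503
  Change       -1.578       2.367       1.578      0.7891
  Equil         1.475       3.239       1.592      0.8342
  solve Keq expr → x = 0.7891; check Q = 33.05
Then change container volume by factor 1.25 (V_new/V_old).
Step 2:
                    A           X           E           B
  Initial        1.18       2.591       1.274      0.6673
  Change      -0.1574      0.2361      0.1574     0.07871
  Equil         1.022       2.828       1.431       0.746
  solve Keq expr → x = 0.07871; check Q = 33.05

x = 0.07871 M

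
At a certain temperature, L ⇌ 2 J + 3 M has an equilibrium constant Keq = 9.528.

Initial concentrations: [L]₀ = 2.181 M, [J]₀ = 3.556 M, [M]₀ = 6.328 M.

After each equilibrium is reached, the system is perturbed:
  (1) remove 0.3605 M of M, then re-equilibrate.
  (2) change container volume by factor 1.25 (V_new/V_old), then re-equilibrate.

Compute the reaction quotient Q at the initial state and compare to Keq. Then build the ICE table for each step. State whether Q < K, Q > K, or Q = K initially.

Q₀ = 1469; Q > K (proceeds reverse)

Q₀ = 1469 vs Keq = 9.528 ⇒ Q>K, reverse
Step 1:
                   L          J          M
  Initial      2.181      3.556      6.328
  Change       1.175      -2.35     -3.526
  Equil        3.356      1.206      2.802
  solve Keq expr → x = -1.175; check Q = 9.528
Then remove 0.3605 M of M.
Step 2:
                   L          J          M
  Initial      3.356      1.206      2.442
  Change     -0.0588     0.1176     0.1764
  Equil        3.297      1.323      2.618
  solve Keq expr → x = 0.0588; check Q = 9.528
Then change container volume by factor 1.25 (V_new/V_old).
Step 3:
                   L          J          M
  Initial      2.638      1.058      2.095
  Change     -0.1146     0.2293     0.3439
  Equil        2.523      1.288      2.438
  solve Keq expr → x = 0.1146; check Q = 9.528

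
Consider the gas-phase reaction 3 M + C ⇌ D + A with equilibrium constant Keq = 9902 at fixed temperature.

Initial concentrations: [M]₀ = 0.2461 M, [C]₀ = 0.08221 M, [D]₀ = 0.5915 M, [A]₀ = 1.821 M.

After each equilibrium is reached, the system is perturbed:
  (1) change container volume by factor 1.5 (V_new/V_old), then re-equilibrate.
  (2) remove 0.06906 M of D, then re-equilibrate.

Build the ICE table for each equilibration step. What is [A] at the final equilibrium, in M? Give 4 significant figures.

[A]_eq = 1.233 M

Q₀ = 879 vs Keq = 9902 ⇒ Q<K, forward
Step 1:
                  M         C         D         A
  I          0.2461   0.08221    0.5915     1.821
  C         -0.1091  -0.03638   0.03638   0.03638
  E           0.137   0.04583    0.6279     1.857
  solve Keq expr → x = 0.03638; check Q = 9902
Then change container volume by factor 1.5 (V_new/V_old).
Step 2:
                  M         C         D         A
  I         0.09131   0.03056    0.4186     1.238
  C         0.01994  0.006648 -0.006648 -0.006648
  E          0.1113    0.0372    0.4119     1.232
  solve Keq expr → x = -0.006648; check Q = 9902
Then remove 0.06906 M of D.
Step 3:
                  M         C         D         A
  I          0.1113    0.0372    0.3429     1.232
  C       -0.004833 -0.001611  0.001611  0.001611
  E          0.1064   0.03559    0.3445     1.233
  solve Keq expr → x = 0.001611; check Q = 9902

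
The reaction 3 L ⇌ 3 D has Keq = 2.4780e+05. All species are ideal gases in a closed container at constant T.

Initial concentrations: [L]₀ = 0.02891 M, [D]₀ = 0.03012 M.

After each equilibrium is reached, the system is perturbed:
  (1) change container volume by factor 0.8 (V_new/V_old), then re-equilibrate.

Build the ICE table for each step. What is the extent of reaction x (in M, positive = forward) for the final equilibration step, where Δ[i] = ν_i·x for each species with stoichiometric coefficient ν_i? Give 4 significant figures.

Q₀ = 1.131 vs Keq = 2.4780e+05 ⇒ Q<K, forward
Step 1:
                    L           D
  I           0.02891     0.03012
  C          -0.02798     0.02798
  E        9.2508e-04      0.0581
  solve Keq expr → x = 0.009328; check Q = 2.4780e+05
Then change container volume by factor 0.8 (V_new/V_old).
Step 2:
                    L           D
  I          0.001156     0.07263
  C                 0           0
  E          0.001156     0.07263
  solve Keq expr → x = 0; check Q = 2.4780e+05

x = 0 M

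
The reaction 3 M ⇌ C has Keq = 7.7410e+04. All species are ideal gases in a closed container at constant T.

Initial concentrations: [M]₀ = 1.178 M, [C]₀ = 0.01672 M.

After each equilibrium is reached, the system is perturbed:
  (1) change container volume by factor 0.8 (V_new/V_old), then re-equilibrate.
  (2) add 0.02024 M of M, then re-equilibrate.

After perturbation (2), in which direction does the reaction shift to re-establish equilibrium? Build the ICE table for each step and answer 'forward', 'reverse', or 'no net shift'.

Q₀ = 0.01023 vs Keq = 7.7410e+04 ⇒ Q<K, forward
Step 1:
                  M         C
  I           1.178   0.01672
  C          -1.161    0.3869
  E         0.01734    0.4036
  solve Keq expr → x = 0.3869; check Q = 7.7410e+04
Then change container volume by factor 0.8 (V_new/V_old).
Step 2:
                  M         C
  I         0.02168    0.5045
  C       -0.002984 9.9461e-04
  E         0.01869    0.5055
  solve Keq expr → x = 9.9461e-04; check Q = 7.7410e+04
Then add 0.02024 M of M.
Step 3:
                  M         C
  I         0.03893    0.5055
  C        -0.02016  0.006719
  E         0.01877    0.5122
  solve Keq expr → x = 0.006719; check Q = 7.7410e+04

Direction: forward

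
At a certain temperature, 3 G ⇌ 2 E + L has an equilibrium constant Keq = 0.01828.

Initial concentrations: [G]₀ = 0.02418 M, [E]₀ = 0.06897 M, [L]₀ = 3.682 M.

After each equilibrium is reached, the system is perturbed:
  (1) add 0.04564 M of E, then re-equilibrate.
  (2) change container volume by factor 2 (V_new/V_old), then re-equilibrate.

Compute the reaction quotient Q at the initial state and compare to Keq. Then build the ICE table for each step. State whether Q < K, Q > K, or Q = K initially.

Q₀ = 1239 vs Keq = 0.01828 ⇒ Q>K, reverse
Step 1:
                  G         E         L
  init      0.02418   0.06897     3.682
  Δ         0.09887  -0.06591  -0.03296
  eq         0.1231  0.003055     3.649
  solve Keq expr → x = -0.03296; check Q = 0.01828
Then add 0.04564 M of E.
Step 2:
                  G         E         L
  init       0.1231    0.0487     3.649
  Δ          0.0644  -0.04293  -0.02147
  eq         0.1875  0.005761     3.628
  solve Keq expr → x = -0.02147; check Q = 0.01828
Then change container volume by factor 2 (V_new/V_old).
Step 3:
                  G         E         L
  init      0.09373  0.002881     1.814
  Δ               0         0         0
  eq        0.09373  0.002881     1.814
  solve Keq expr → x = 0; check Q = 0.01828

Q₀ = 1239; Q > K (proceeds reverse)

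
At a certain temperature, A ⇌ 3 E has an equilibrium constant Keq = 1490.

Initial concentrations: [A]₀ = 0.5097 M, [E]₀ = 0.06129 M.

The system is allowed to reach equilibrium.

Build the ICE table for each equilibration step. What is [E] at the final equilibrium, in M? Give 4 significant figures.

[E]_eq = 1.582 M

Q₀ = 4.5170e-04 vs Keq = 1490 ⇒ Q<K, forward
Step 1:
                  A         E
  Initial    0.5097   0.06129
  Change     -0.507     1.521
  Equil    0.002659     1.582
  solve Keq expr → x = 0.507; check Q = 1490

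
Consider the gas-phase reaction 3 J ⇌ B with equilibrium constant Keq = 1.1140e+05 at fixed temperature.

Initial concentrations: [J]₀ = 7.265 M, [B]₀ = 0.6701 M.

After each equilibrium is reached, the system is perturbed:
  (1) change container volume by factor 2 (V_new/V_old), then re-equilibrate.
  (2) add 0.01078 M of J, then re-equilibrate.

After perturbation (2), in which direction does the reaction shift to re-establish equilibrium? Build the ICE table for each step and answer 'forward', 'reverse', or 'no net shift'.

Q₀ = 0.001748 vs Keq = 1.1140e+05 ⇒ Q<K, forward
Step 1:
                   J          B
  init         7.265     0.6701
  Δ           -7.235      2.412
  eq         0.03024      3.082
  solve Keq expr → x = 2.412; check Q = 1.1140e+05
Then change container volume by factor 2 (V_new/V_old).
Step 2:
                   J          B
  init       0.01512      1.541
  Δ         0.008867  -0.002956
  eq         0.02399      1.538
  solve Keq expr → x = -0.002956; check Q = 1.1140e+05
Then add 0.01078 M of J.
Step 3:
                   J          B
  init       0.03477      1.538
  Δ         -0.01076   0.003587
  eq         0.02401      1.541
  solve Keq expr → x = 0.003587; check Q = 1.1140e+05

Direction: forward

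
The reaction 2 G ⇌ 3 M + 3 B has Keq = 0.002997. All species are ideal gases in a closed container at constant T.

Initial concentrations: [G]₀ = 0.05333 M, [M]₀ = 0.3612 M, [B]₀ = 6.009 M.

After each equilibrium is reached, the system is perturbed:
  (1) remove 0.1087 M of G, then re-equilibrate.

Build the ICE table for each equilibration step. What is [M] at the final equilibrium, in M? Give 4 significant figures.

[M]_eq = 0.008127 M

Q₀ = 3595 vs Keq = 0.002997 ⇒ Q>K, reverse
Step 1:
                  G         M         B
  init      0.05333    0.3612     6.009
  Δ          0.2334   -0.3501   -0.3501
  eq         0.2867   0.01108     5.659
  solve Keq expr → x = -0.1167; check Q = 0.002997
Then remove 0.1087 M of G.
Step 2:
                  G         M         B
  init        0.178   0.01108     5.659
  Δ        0.001968 -0.002952 -0.002952
  eq           0.18  0.008127     5.656
  solve Keq expr → x = -9.8398e-04; check Q = 0.002997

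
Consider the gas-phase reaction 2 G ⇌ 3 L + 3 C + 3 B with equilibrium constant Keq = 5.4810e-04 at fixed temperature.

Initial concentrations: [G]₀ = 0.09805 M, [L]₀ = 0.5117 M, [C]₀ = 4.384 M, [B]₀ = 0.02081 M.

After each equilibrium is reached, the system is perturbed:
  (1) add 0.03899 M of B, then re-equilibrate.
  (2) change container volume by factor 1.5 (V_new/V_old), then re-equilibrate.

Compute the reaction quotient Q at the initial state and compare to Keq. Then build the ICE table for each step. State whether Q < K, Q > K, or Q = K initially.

Q₀ = 0.01058 vs Keq = 5.4810e-04 ⇒ Q>K, reverse
Step 1:
                    G           L           C           B
  Initial     0.09805      0.5117       4.384     0.02081
  Change     0.008264     -0.0124     -0.0124     -0.0124
  Equil        0.1063      0.4993       4.372    0.008414
  solve Keq expr → x = -0.004132; check Q = 5.4810e-04
Then add 0.03899 M of B.
Step 2:
                    G           L           C           B
  Initial      0.1063      0.4993       4.372      0.0474
  Change      0.02459    -0.03688    -0.03688    -0.03688
  Equil        0.1309      0.4624       4.335     0.01053
  solve Keq expr → x = -0.01229; check Q = 5.4810e-04
Then change container volume by factor 1.5 (V_new/V_old).
Step 3:
                    G           L           C           B
  Initial     0.08727      0.3083        2.89    0.007017
  Change    -0.006393    0.009589    0.009589    0.009589
  Equil       0.08087      0.3179       2.899     0.01661
  solve Keq expr → x = 0.003196; check Q = 5.4810e-04

Q₀ = 0.01058; Q > K (proceeds reverse)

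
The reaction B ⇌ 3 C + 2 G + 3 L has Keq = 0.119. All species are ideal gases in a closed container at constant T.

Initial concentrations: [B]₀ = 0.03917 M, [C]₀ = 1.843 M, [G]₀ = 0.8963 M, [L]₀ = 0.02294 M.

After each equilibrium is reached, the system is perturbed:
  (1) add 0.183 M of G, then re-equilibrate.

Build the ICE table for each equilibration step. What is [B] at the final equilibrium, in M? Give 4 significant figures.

[B]_eq = 0.02361 M

Q₀ = 0.00155 vs Keq = 0.119 ⇒ Q<K, forward
Step 1:
                    B           C           G           L
  I           0.03917       1.843      0.8963     0.02294
  C           -0.0176     0.05279     0.03519     0.05279
  E           0.02157       1.896      0.9315     0.07573
  solve Keq expr → x = 0.0176; check Q = 0.119
Then add 0.183 M of G.
Step 2:
                    B           C           G           L
  I           0.02157       1.896       1.114     0.07573
  C          0.002032   -0.006096   -0.004064   -0.006096
  E           0.02361        1.89        1.11     0.06963
  solve Keq expr → x = -0.002032; check Q = 0.119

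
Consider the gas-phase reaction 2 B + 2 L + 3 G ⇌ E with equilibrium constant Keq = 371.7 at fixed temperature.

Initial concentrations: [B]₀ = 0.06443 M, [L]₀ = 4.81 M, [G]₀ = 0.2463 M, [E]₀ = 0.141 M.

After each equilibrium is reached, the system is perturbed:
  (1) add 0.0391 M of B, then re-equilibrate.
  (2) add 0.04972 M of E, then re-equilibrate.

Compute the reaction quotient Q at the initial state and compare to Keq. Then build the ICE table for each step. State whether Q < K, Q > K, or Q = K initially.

Q₀ = 98.26; Q < K (proceeds forward)

Q₀ = 98.26 vs Keq = 371.7 ⇒ Q<K, forward
Step 1:
                    B           L           G           E
  init        0.06443        4.81      0.2463       0.141
  Δ          -0.02171    -0.02171    -0.03257     0.01086
  eq          0.04272       4.788      0.2137      0.1519
  solve Keq expr → x = 0.01086; check Q = 371.7
Then add 0.0391 M of B.
Step 2:
                    B           L           G           E
  init        0.08182       4.788      0.2137      0.1519
  Δ          -0.02346    -0.02346    -0.03519     0.01173
  eq          0.05836       4.765      0.1785      0.1636
  solve Keq expr → x = 0.01173; check Q = 371.7
Then add 0.04972 M of E.
Step 3:
                    B           L           G           E
  init        0.05836       4.765      0.1785      0.2133
  Δ          0.004381    0.004381    0.006572   -0.002191
  eq          0.06274       4.769      0.1851      0.2111
  solve Keq expr → x = -0.002191; check Q = 371.7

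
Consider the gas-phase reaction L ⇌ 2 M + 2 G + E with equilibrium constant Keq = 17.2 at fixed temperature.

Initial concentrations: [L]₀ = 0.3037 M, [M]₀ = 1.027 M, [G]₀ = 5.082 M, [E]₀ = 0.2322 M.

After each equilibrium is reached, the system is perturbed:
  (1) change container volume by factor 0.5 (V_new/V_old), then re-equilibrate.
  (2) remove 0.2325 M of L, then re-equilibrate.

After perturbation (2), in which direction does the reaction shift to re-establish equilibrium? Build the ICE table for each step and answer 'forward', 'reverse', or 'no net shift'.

Q₀ = 20.83 vs Keq = 17.2 ⇒ Q>K, reverse
Step 1:
                  L         M         G         E
  init       0.3037     1.027     5.082    0.2322
  Δ         0.01542  -0.03083  -0.03083  -0.01542
  eq         0.3191    0.9962     5.051    0.2168
  solve Keq expr → x = -0.01542; check Q = 17.2
Then change container volume by factor 0.5 (V_new/V_old).
Step 2:
                  L         M         G         E
  init       0.6382     1.992      10.1    0.4336
  Δ          0.3289   -0.6577   -0.6577   -0.3289
  eq         0.9671     1.335     9.445    0.1047
  solve Keq expr → x = -0.3289; check Q = 17.2
Then remove 0.2325 M of L.
Step 3:
                  L         M         G         E
  init       0.7346     1.335     9.445    0.1047
  Δ         0.01799  -0.03597  -0.03597  -0.01799
  eq         0.7526     1.299     9.409   0.08671
  solve Keq expr → x = -0.01799; check Q = 17.2

Direction: reverse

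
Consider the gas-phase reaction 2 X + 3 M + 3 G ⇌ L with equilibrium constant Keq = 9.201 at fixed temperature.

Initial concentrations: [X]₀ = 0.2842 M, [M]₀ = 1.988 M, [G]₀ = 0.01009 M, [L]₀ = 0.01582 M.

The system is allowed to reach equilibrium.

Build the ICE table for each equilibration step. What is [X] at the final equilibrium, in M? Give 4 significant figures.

[X]_eq = 0.3135 M

Q₀ = 2.4268e+04 vs Keq = 9.201 ⇒ Q>K, reverse
Step 1:
                  X         M         G         L
  Initial    0.2842     1.988   0.01009   0.01582
  Change    0.02926   0.04388   0.04388  -0.01463
  Equil      0.3135     2.032   0.05397  0.001192
  solve Keq expr → x = -0.01463; check Q = 9.201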